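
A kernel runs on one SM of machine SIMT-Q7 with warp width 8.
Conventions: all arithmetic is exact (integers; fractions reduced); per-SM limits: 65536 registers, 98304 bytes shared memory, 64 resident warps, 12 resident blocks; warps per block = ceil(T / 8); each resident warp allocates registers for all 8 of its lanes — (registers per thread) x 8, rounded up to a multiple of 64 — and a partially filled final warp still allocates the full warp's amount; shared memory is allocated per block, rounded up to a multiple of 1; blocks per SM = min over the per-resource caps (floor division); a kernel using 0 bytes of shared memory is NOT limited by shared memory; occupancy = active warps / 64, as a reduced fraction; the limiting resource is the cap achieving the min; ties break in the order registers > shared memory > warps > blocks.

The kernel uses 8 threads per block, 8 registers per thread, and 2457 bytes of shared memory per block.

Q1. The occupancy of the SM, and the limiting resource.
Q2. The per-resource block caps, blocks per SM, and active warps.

Answer: occupancy 3/16, limited by blocks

registers: 1024 blocks
shared memory: 40 blocks
warps: 64 blocks
blocks: 12 blocks

Answer: 12 blocks, 12 active warps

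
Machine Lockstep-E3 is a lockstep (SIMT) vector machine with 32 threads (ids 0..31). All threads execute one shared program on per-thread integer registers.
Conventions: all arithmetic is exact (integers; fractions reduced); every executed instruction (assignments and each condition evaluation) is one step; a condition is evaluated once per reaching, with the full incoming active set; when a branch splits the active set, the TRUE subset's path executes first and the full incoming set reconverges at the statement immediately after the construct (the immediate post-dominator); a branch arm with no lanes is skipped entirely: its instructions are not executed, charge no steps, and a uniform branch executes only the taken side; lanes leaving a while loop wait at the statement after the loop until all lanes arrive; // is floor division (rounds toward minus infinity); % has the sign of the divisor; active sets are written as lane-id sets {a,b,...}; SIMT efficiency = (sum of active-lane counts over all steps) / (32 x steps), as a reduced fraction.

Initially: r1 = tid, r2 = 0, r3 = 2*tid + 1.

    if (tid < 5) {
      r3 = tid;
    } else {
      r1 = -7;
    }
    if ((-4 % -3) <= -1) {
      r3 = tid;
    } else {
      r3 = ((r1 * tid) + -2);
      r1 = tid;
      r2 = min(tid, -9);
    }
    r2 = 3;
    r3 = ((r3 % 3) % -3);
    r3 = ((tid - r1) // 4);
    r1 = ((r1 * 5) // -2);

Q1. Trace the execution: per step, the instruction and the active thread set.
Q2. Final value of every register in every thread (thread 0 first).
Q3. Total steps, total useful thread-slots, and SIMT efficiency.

step 0: eval (tid < 5)               {0,1,2,3,4,5,6,7,8,9,10,11,12,13,14,15,16,17,18,19,20,21,22,23,24,25,26,27,28,29,30,31}
step 1: r3 <- tid                    {0,1,2,3,4}
step 2: r1 <- -7                     {5,6,7,8,9,10,11,12,13,14,15,16,17,18,19,20,21,22,23,24,25,26,27,28,29,30,31}
step 3: eval ((-4 % -3) <= -1)       {0,1,2,3,4,5,6,7,8,9,10,11,12,13,14,15,16,17,18,19,20,21,22,23,24,25,26,27,28,29,30,31}
step 4: r3 <- tid                    {0,1,2,3,4,5,6,7,8,9,10,11,12,13,14,15,16,17,18,19,20,21,22,23,24,25,26,27,28,29,30,31}
step 5: r2 <- 3                      {0,1,2,3,4,5,6,7,8,9,10,11,12,13,14,15,16,17,18,19,20,21,22,23,24,25,26,27,28,29,30,31}
step 6: r3 <- ((r3 % 3) % -3)        {0,1,2,3,4,5,6,7,8,9,10,11,12,13,14,15,16,17,18,19,20,21,22,23,24,25,26,27,28,29,30,31}
step 7: r3 <- ((tid - r1) // 4)      {0,1,2,3,4,5,6,7,8,9,10,11,12,13,14,15,16,17,18,19,20,21,22,23,24,25,26,27,28,29,30,31}
step 8: r1 <- ((r1 * 5) // -2)       {0,1,2,3,4,5,6,7,8,9,10,11,12,13,14,15,16,17,18,19,20,21,22,23,24,25,26,27,28,29,30,31}

Answer: 9 steps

r1: 0,-3,-5,-8,-10,17,17,17,17,17,17,17,17,17,17,17,17,17,17,17,17,17,17,17,17,17,17,17,17,17,17,17
r2: 3,3,3,3,3,3,3,3,3,3,3,3,3,3,3,3,3,3,3,3,3,3,3,3,3,3,3,3,3,3,3,3
r3: 0,0,0,0,0,3,3,3,3,4,4,4,4,5,5,5,5,6,6,6,6,7,7,7,7,8,8,8,8,9,9,9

steps = 9; useful = 256; efficiency = 256/288 = 8/9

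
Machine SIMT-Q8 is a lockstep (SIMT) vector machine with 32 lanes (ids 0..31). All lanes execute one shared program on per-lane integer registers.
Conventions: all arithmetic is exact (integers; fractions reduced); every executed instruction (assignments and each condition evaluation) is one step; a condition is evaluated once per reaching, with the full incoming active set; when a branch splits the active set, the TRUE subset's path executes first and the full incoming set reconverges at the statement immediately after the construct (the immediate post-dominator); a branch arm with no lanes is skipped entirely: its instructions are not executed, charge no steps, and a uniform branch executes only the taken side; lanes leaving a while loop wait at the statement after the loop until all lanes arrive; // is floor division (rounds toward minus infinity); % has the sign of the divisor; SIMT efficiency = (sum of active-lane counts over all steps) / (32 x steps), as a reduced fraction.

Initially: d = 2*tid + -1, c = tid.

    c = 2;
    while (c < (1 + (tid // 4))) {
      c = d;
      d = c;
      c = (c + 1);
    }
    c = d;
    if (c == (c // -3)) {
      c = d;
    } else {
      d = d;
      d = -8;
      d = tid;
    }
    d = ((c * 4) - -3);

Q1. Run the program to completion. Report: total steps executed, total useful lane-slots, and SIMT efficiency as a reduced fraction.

Answer: 12 steps, 352 useful, 11/12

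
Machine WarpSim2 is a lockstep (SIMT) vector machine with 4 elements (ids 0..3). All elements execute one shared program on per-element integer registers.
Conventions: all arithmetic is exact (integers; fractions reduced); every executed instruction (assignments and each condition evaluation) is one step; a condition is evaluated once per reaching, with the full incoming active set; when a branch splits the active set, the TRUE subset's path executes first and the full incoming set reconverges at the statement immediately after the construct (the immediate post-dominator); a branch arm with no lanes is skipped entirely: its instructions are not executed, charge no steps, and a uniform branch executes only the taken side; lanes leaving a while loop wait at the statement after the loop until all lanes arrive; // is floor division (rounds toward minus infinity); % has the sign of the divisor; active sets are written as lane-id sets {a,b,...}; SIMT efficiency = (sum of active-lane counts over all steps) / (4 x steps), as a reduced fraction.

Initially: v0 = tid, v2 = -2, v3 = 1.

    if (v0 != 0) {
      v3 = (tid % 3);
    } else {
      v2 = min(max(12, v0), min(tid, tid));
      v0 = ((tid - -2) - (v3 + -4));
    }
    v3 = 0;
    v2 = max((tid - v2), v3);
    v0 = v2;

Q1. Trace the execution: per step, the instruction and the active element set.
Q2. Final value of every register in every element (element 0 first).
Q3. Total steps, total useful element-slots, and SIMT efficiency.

step 0: eval (v0 != 0)               {0,1,2,3}
step 1: v3 <- (tid % 3)              {1,2,3}
step 2: v2 <- min(max(12, v0), min(tid, tid)) {0}
step 3: v0 <- ((tid - -2) - (v3 + -4)) {0}
step 4: v3 <- 0                      {0,1,2,3}
step 5: v2 <- max((tid - v2), v3)    {0,1,2,3}
step 6: v0 <- v2                     {0,1,2,3}

Answer: 7 steps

v0: 0,3,4,5
v2: 0,3,4,5
v3: 0,0,0,0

steps = 7; useful = 21; efficiency = 21/28 = 3/4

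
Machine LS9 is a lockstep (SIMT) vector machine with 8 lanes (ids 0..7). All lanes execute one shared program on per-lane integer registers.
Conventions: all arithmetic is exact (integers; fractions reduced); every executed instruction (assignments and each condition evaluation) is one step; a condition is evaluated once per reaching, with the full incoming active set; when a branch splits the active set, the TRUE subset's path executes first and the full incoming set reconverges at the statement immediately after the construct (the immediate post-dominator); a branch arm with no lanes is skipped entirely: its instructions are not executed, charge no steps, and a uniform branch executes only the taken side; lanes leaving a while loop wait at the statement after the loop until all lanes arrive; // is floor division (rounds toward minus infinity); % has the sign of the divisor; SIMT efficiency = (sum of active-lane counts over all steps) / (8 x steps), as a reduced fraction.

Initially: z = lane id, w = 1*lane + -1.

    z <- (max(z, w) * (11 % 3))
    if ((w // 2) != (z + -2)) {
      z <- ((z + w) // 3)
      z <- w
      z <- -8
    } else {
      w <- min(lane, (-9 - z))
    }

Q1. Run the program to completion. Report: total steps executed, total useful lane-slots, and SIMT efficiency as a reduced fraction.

Answer: 6 steps, 38 useful, 19/24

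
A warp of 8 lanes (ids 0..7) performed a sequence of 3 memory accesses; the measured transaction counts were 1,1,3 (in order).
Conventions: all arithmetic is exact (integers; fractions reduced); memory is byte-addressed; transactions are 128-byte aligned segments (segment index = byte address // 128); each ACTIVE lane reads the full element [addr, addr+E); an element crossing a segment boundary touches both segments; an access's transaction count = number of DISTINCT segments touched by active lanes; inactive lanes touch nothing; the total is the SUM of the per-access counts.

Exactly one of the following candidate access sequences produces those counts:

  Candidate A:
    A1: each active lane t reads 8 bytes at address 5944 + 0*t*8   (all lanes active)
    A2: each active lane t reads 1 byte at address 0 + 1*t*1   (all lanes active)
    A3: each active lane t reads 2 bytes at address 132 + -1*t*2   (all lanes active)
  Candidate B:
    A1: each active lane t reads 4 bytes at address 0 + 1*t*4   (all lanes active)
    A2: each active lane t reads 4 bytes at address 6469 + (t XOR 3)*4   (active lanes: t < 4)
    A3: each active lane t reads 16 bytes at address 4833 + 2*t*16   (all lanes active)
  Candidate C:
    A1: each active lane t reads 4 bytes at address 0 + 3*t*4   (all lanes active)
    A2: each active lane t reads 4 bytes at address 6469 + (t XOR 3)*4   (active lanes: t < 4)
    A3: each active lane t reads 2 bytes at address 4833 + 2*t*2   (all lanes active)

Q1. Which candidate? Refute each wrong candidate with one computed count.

A: A3 gives 2 transactions, not 3
C: A3 gives 1 transaction, not 3
B: all counts match (1,1,3)

Answer: B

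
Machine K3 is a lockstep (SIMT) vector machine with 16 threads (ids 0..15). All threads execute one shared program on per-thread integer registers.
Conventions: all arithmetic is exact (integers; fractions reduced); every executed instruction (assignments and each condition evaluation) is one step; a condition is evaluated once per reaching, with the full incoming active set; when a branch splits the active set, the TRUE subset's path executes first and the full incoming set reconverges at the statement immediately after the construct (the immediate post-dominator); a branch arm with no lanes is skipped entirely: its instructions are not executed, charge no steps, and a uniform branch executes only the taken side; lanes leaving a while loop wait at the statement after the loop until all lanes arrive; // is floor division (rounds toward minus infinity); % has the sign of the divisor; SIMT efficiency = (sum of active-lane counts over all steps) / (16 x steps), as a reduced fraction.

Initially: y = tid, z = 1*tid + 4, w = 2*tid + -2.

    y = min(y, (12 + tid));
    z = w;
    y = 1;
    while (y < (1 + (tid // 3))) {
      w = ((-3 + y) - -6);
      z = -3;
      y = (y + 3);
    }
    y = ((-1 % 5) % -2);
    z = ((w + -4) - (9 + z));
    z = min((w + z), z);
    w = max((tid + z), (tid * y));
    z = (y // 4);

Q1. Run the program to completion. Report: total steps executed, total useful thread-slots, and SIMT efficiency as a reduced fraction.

Answer: 17 steps, 212 useful, 53/68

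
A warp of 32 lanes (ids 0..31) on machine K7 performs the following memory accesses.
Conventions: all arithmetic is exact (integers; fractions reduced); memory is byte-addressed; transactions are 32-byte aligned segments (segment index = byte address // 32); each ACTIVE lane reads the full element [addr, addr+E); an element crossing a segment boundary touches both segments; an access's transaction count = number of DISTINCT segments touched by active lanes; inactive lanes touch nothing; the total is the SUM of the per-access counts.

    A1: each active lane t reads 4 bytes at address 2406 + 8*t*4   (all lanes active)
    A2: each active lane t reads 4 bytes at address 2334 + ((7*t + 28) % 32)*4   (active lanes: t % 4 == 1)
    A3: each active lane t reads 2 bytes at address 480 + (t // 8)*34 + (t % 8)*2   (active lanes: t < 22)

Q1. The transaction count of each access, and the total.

A1: 32 transactions
A2: 4 transactions
A3: 3 transactions

Answer: 32,4,3; total 39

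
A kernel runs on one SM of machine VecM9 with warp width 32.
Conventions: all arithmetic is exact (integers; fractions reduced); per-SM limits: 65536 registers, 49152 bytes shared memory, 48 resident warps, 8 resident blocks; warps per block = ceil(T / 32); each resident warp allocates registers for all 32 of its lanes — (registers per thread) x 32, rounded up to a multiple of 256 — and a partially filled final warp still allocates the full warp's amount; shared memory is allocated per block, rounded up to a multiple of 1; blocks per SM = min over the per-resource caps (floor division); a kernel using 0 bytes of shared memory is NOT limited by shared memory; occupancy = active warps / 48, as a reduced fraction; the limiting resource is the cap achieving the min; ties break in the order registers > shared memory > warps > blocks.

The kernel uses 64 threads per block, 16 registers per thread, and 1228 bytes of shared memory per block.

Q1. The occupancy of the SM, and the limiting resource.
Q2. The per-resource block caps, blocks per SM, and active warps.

Answer: occupancy 1/3, limited by blocks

registers: 64 blocks
shared memory: 40 blocks
warps: 24 blocks
blocks: 8 blocks

Answer: 8 blocks, 16 active warps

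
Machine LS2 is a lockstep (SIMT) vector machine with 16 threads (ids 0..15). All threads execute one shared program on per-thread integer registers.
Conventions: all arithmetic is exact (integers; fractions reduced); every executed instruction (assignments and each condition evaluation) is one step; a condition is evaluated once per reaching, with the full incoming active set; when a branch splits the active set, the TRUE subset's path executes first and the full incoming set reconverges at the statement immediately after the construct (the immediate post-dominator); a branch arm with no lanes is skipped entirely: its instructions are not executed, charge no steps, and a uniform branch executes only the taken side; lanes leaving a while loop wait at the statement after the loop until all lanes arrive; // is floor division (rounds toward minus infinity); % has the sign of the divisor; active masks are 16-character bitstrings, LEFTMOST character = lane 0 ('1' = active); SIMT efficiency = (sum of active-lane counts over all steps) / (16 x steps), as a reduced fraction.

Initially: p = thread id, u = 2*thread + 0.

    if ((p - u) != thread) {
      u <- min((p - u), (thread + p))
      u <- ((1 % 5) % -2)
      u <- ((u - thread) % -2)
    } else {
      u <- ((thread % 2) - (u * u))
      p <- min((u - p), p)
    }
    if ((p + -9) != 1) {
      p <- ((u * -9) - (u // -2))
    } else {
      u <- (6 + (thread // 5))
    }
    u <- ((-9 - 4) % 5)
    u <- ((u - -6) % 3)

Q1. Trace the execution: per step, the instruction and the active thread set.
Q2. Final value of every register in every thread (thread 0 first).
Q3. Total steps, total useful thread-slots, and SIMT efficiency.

step 0: eval ((p - u) != thread)     1111111111111111
step 1: u <- min((p - u), (thread + p)) 0111111111111111
step 2: u <- ((1 % 5) % -2)          0111111111111111
step 3: u <- ((u - thread) % -2)     0111111111111111
step 4: u <- ((thread % 2) - (u * u)) 1000000000000000
step 5: p <- min((u - p), p)         1000000000000000
step 6: eval ((p + -9) != 1)         1111111111111111
step 7: p <- ((u * -9) - (u // -2))  1111111111011111
step 8: u <- (6 + (thread // 5))     0000000000100000
step 9: u <- ((-9 - 4) % 5)          1111111111111111
step 10: u <- ((u - -6) % 3)          1111111111111111

Answer: 11 steps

p: 0,0,9,0,9,0,9,0,9,0,10,0,9,0,9,0
u: 2,2,2,2,2,2,2,2,2,2,2,2,2,2,2,2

steps = 11; useful = 127; efficiency = 127/176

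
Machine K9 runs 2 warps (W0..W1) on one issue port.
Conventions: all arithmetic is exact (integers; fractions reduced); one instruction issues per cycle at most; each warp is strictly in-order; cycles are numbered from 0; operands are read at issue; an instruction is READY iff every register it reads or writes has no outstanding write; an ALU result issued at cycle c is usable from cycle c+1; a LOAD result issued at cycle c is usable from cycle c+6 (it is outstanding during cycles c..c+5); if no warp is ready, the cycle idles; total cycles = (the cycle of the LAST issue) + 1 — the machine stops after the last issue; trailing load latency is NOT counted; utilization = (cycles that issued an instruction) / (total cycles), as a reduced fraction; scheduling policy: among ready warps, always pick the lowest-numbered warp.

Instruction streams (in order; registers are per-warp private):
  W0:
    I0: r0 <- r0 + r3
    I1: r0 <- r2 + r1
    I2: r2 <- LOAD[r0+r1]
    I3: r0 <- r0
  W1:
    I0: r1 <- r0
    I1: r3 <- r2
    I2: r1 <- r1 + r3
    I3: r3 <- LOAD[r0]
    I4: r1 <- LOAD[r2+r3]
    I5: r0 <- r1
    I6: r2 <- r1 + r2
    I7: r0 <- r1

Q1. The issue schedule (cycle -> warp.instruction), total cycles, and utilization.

cycle 0: W0.I0
cycle 1: W0.I1
cycle 2: W0.I2
cycle 3: W0.I3
cycle 4: W1.I0
cycle 5: W1.I1
cycle 6: W1.I2
cycle 7: W1.I3
cycle 8: idle
cycle 9: idle
cycle 10: idle
cycle 11: idle
cycle 12: idle
cycle 13: W1.I4
cycle 14: idle
cycle 15: idle
cycle 16: idle
cycle 17: idle
cycle 18: idle
cycle 19: W1.I5
cycle 20: W1.I6
cycle 21: W1.I7

Answer: 22 cycles, utilization 6/11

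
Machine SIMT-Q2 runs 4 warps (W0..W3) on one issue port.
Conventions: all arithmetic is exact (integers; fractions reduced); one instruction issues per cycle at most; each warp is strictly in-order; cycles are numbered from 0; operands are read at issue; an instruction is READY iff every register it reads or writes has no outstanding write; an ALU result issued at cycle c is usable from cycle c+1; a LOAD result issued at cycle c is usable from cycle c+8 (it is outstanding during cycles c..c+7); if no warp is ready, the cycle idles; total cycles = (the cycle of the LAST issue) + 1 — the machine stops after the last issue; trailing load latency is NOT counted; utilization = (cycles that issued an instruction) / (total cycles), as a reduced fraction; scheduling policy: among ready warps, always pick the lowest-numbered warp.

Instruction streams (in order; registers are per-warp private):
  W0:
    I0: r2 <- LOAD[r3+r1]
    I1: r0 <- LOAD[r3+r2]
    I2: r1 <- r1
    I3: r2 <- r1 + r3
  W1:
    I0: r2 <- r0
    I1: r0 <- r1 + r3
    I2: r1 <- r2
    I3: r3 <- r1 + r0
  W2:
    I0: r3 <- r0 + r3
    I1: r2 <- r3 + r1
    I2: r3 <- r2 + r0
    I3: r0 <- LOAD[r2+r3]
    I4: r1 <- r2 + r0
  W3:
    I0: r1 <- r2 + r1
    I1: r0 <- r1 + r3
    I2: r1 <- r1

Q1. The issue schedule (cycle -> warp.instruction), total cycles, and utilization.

cycle 0: W0.I0
cycle 1: W1.I0
cycle 2: W1.I1
cycle 3: W1.I2
cycle 4: W1.I3
cycle 5: W2.I0
cycle 6: W2.I1
cycle 7: W2.I2
cycle 8: W0.I1
cycle 9: W0.I2
cycle 10: W0.I3
cycle 11: W2.I3
cycle 12: W3.I0
cycle 13: W3.I1
cycle 14: W3.I2
cycle 15: idle
cycle 16: idle
cycle 17: idle
cycle 18: idle
cycle 19: W2.I4

Answer: 20 cycles, utilization 4/5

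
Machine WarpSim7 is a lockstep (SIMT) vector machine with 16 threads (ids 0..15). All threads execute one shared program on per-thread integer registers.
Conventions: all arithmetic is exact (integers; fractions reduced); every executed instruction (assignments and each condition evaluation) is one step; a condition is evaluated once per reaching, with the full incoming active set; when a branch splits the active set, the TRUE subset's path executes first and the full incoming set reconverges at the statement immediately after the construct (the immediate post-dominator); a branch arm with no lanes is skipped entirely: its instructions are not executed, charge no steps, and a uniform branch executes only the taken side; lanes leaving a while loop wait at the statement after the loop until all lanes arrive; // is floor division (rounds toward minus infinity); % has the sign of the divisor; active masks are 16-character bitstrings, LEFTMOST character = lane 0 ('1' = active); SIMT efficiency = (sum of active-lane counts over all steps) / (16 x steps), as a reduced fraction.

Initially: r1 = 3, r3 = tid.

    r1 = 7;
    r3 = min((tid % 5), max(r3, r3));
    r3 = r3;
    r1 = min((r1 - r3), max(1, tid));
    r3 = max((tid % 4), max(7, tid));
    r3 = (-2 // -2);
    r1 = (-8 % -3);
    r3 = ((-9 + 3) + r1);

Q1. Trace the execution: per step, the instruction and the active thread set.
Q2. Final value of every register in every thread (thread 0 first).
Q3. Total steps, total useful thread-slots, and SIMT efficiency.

step 0: r1 <- 7                      1111111111111111
step 1: r3 <- min((tid % 5), max(r3, r3)) 1111111111111111
step 2: r3 <- r3                     1111111111111111
step 3: r1 <- min((r1 - r3), max(1, tid)) 1111111111111111
step 4: r3 <- max((tid % 4), max(7, tid)) 1111111111111111
step 5: r3 <- (-2 // -2)             1111111111111111
step 6: r1 <- (-8 % -3)              1111111111111111
step 7: r3 <- ((-9 + 3) + r1)        1111111111111111

Answer: 8 steps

r1: -2,-2,-2,-2,-2,-2,-2,-2,-2,-2,-2,-2,-2,-2,-2,-2
r3: -8,-8,-8,-8,-8,-8,-8,-8,-8,-8,-8,-8,-8,-8,-8,-8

steps = 8; useful = 128; efficiency = 128/128 = 1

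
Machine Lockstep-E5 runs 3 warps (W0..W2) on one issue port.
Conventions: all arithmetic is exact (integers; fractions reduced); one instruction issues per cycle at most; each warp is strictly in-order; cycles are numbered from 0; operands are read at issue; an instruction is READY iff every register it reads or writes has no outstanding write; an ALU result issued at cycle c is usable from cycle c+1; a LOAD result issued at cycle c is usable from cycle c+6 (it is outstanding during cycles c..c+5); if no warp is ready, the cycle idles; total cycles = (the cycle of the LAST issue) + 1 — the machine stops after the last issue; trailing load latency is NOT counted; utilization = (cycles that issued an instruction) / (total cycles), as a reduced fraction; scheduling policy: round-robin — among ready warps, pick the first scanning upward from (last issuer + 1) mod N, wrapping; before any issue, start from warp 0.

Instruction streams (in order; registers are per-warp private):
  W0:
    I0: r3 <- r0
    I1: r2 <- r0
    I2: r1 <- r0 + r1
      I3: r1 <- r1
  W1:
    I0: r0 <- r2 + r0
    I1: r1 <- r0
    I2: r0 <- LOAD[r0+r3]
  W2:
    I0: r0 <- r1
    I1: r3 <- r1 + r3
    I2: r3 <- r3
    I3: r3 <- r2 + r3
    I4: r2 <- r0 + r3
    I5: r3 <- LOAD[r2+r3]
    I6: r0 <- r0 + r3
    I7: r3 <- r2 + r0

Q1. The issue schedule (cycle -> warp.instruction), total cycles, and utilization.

cycle 0: W0.I0
cycle 1: W1.I0
cycle 2: W2.I0
cycle 3: W0.I1
cycle 4: W1.I1
cycle 5: W2.I1
cycle 6: W0.I2
cycle 7: W1.I2
cycle 8: W2.I2
cycle 9: W0.I3
cycle 10: W2.I3
cycle 11: W2.I4
cycle 12: W2.I5
cycle 13: idle
cycle 14: idle
cycle 15: idle
cycle 16: idle
cycle 17: idle
cycle 18: W2.I6
cycle 19: W2.I7

Answer: 20 cycles, utilization 3/4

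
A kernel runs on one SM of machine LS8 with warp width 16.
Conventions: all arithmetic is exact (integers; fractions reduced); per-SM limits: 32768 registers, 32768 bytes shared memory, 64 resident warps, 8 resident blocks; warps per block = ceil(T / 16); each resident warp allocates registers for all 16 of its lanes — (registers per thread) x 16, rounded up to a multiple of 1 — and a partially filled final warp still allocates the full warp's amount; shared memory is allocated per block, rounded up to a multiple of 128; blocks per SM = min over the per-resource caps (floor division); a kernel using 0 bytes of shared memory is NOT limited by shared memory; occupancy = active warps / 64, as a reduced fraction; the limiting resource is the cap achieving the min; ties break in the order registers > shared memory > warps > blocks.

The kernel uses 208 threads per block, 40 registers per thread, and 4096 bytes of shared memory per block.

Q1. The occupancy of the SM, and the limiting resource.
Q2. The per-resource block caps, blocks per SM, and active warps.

Answer: occupancy 39/64, limited by registers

registers: 3 blocks
shared memory: 8 blocks
warps: 4 blocks
blocks: 8 blocks

Answer: 3 blocks, 39 active warps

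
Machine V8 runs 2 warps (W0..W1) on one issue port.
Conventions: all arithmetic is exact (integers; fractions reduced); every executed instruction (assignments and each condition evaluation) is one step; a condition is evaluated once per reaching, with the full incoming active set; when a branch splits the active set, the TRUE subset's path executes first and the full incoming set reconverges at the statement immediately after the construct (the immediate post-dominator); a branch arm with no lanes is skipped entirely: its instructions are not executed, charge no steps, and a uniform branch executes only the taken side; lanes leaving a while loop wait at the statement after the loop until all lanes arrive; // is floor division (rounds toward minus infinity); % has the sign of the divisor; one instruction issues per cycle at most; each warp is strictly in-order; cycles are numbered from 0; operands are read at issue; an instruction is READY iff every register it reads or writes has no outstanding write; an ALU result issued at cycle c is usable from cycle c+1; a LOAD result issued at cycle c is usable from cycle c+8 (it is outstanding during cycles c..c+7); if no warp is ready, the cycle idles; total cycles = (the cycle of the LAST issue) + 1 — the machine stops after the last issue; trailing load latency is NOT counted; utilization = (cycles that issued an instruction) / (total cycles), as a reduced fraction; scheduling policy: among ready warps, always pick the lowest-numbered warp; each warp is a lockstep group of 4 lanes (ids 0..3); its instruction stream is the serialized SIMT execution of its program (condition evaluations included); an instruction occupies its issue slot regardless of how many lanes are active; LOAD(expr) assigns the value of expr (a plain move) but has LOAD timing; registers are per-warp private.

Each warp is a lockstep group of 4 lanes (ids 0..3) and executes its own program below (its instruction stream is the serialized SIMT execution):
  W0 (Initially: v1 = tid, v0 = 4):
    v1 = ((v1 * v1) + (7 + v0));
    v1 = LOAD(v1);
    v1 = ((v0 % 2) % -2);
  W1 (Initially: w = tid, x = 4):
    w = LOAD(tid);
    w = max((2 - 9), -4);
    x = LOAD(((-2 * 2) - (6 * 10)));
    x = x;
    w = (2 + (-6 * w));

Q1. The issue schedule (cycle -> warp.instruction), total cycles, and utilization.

cycle 0: W0.I0
cycle 1: W0.I1
cycle 2: W1.I0
cycle 3: idle
cycle 4: idle
cycle 5: idle
cycle 6: idle
cycle 7: idle
cycle 8: idle
cycle 9: W0.I2
cycle 10: W1.I1
cycle 11: W1.I2
cycle 12: idle
cycle 13: idle
cycle 14: idle
cycle 15: idle
cycle 16: idle
cycle 17: idle
cycle 18: idle
cycle 19: W1.I3
cycle 20: W1.I4

Answer: 21 cycles, utilization 8/21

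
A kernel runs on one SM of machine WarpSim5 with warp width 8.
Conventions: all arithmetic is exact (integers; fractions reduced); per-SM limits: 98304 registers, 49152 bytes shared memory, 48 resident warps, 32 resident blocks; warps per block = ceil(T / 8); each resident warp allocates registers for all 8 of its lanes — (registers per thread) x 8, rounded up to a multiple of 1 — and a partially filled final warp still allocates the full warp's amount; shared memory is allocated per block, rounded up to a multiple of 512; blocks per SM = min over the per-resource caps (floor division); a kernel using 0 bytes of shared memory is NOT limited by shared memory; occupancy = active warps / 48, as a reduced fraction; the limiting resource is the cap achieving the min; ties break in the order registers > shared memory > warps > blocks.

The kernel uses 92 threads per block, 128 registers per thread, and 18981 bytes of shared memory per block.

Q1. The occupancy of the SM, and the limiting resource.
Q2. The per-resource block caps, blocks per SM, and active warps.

Answer: occupancy 1/2, limited by shared memory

registers: 8 blocks
shared memory: 2 blocks
warps: 4 blocks
blocks: 32 blocks

Answer: 2 blocks, 24 active warps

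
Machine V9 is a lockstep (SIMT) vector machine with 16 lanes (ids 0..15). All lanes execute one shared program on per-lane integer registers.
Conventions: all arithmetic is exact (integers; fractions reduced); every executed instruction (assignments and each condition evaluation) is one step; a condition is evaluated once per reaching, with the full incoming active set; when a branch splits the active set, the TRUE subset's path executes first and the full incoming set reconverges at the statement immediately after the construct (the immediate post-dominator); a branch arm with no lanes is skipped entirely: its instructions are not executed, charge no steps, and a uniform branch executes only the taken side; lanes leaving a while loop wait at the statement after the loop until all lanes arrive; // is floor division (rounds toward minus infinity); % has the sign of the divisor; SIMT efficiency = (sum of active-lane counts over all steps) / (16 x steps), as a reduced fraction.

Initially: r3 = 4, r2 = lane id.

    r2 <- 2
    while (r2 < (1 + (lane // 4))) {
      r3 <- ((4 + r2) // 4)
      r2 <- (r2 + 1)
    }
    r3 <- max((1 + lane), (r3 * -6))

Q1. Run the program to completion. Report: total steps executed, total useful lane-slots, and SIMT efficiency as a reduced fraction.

Answer: 9 steps, 84 useful, 7/12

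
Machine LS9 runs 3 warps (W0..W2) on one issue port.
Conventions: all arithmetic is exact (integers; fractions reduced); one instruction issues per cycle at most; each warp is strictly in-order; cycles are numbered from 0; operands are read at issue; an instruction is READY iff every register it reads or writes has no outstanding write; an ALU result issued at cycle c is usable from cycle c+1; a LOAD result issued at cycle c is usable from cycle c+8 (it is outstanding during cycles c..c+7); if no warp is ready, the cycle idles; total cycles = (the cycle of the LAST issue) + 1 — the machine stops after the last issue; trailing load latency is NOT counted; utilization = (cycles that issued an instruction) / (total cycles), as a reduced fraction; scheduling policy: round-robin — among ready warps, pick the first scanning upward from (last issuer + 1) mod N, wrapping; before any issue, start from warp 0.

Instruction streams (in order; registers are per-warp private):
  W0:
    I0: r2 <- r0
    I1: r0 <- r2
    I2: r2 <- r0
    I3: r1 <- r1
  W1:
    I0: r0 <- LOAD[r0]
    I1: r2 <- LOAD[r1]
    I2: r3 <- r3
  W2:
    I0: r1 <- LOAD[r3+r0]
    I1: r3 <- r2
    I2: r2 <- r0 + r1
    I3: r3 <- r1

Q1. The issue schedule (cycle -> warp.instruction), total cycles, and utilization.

cycle 0: W0.I0
cycle 1: W1.I0
cycle 2: W2.I0
cycle 3: W0.I1
cycle 4: W1.I1
cycle 5: W2.I1
cycle 6: W0.I2
cycle 7: W1.I2
cycle 8: W0.I3
cycle 9: idle
cycle 10: W2.I2
cycle 11: W2.I3

Answer: 12 cycles, utilization 11/12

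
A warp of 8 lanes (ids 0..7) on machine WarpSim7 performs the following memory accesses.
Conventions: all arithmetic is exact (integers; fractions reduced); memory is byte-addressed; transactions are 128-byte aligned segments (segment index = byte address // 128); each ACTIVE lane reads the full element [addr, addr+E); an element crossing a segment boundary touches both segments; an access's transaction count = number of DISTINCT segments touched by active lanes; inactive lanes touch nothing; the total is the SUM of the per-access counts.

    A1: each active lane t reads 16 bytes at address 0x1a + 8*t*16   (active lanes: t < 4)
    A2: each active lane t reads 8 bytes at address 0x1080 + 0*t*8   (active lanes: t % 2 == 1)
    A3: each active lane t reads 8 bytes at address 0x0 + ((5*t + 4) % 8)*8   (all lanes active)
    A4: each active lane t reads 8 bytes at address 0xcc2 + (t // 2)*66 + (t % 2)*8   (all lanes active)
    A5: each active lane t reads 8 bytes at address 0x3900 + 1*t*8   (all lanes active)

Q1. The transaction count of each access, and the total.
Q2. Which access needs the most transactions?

A1: 4 transactions
A2: 1 transaction
A3: 1 transaction
A4: 3 transactions
A5: 1 transaction

Answer: 4,1,1,3,1; total 10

Answer: A1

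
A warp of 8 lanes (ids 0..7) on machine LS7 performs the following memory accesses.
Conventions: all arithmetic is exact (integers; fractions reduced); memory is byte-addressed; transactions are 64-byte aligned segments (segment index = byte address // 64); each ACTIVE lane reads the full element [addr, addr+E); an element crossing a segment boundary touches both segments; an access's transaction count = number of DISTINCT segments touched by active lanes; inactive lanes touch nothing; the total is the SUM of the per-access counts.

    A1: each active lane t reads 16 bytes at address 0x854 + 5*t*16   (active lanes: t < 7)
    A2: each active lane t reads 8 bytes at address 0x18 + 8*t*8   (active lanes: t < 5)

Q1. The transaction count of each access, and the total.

A1: 9 transactions
A2: 5 transactions

Answer: 9,5; total 14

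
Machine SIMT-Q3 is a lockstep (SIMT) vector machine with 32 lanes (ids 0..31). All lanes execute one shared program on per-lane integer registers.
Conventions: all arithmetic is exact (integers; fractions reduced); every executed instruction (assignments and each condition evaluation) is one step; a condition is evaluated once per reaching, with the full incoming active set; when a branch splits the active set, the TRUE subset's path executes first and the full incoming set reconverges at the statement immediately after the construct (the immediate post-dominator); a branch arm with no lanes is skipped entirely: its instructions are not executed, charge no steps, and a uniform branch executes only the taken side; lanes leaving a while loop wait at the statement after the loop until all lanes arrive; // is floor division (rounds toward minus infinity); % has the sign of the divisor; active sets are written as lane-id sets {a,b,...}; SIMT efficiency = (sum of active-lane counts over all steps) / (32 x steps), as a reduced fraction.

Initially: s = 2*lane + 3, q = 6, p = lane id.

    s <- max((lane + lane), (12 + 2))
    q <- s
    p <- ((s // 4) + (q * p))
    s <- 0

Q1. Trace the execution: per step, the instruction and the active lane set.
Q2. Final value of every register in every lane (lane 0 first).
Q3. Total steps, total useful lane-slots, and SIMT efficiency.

step 0: s <- max((lane + lane), (12 + 2)) {0,1,2,3,4,5,6,7,8,9,10,11,12,13,14,15,16,17,18,19,20,21,22,23,24,25,26,27,28,29,30,31}
step 1: q <- s                       {0,1,2,3,4,5,6,7,8,9,10,11,12,13,14,15,16,17,18,19,20,21,22,23,24,25,26,27,28,29,30,31}
step 2: p <- ((s // 4) + (q * p))    {0,1,2,3,4,5,6,7,8,9,10,11,12,13,14,15,16,17,18,19,20,21,22,23,24,25,26,27,28,29,30,31}
step 3: s <- 0                       {0,1,2,3,4,5,6,7,8,9,10,11,12,13,14,15,16,17,18,19,20,21,22,23,24,25,26,27,28,29,30,31}

Answer: 4 steps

s: 0,0,0,0,0,0,0,0,0,0,0,0,0,0,0,0,0,0,0,0,0,0,0,0,0,0,0,0,0,0,0,0
q: 14,14,14,14,14,14,14,14,16,18,20,22,24,26,28,30,32,34,36,38,40,42,44,46,48,50,52,54,56,58,60,62
p: 3,17,31,45,59,73,87,101,132,166,205,247,294,344,399,457,520,586,657,731,810,892,979,1069,1164,1262,1365,1471,1582,1696,1815,1937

steps = 4; useful = 128; efficiency = 128/128 = 1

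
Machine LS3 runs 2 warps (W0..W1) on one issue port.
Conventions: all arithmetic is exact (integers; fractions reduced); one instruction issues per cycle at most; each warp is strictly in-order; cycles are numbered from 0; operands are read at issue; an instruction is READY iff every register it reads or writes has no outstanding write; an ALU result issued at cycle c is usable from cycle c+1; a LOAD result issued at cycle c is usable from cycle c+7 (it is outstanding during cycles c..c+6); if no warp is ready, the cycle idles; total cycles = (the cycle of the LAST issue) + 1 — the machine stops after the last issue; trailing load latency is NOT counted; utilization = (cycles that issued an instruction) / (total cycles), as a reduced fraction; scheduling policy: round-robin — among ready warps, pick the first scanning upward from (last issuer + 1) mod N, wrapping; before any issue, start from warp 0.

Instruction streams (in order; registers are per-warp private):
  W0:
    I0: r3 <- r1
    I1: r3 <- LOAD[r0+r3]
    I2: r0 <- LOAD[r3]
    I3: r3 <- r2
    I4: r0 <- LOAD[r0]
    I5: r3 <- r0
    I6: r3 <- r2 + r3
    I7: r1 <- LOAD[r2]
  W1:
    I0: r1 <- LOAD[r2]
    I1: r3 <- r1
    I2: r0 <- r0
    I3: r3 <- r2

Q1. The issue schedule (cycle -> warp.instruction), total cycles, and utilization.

cycle 0: W0.I0
cycle 1: W1.I0
cycle 2: W0.I1
cycle 3: idle
cycle 4: idle
cycle 5: idle
cycle 6: idle
cycle 7: idle
cycle 8: W1.I1
cycle 9: W0.I2
cycle 10: W1.I2
cycle 11: W0.I3
cycle 12: W1.I3
cycle 13: idle
cycle 14: idle
cycle 15: idle
cycle 16: W0.I4
cycle 17: idle
cycle 18: idle
cycle 19: idle
cycle 20: idle
cycle 21: idle
cycle 22: idle
cycle 23: W0.I5
cycle 24: W0.I6
cycle 25: W0.I7

Answer: 26 cycles, utilization 6/13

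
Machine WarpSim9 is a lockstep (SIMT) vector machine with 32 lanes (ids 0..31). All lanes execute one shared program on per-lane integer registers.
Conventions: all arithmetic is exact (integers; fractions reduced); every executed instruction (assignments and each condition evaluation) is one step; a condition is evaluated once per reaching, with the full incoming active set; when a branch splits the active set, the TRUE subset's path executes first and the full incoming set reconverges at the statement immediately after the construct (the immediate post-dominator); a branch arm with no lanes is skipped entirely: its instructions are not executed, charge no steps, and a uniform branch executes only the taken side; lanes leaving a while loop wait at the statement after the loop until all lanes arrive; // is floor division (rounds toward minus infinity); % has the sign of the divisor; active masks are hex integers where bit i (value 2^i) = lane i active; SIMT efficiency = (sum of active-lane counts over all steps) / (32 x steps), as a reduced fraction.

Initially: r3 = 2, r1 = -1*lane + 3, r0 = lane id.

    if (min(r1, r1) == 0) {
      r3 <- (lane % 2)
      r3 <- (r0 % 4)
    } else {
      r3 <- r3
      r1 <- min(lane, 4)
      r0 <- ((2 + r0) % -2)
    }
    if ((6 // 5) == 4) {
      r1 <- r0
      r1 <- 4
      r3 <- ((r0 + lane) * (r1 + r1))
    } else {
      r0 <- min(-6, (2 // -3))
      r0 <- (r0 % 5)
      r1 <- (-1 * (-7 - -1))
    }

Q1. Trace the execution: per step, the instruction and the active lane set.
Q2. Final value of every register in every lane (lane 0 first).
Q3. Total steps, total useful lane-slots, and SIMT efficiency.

step 0: eval (min(r1, r1) == 0)      0xffffffff
step 1: r3 <- (lane % 2)             0x00000008
step 2: r3 <- (r0 % 4)               0x00000008
step 3: r3 <- r3                     0xfffffff7
step 4: r1 <- min(lane, 4)           0xfffffff7
step 5: r0 <- ((2 + r0) % -2)        0xfffffff7
step 6: eval ((6 // 5) == 4)         0xffffffff
step 7: r0 <- min(-6, (2 // -3))     0xffffffff
step 8: r0 <- (r0 % 5)               0xffffffff
step 9: r1 <- (-1 * (-7 - -1))       0xffffffff

Answer: 10 steps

r3: 2,2,2,3,2,2,2,2,2,2,2,2,2,2,2,2,2,2,2,2,2,2,2,2,2,2,2,2,2,2,2,2
r1: 6,6,6,6,6,6,6,6,6,6,6,6,6,6,6,6,6,6,6,6,6,6,6,6,6,6,6,6,6,6,6,6
r0: 4,4,4,4,4,4,4,4,4,4,4,4,4,4,4,4,4,4,4,4,4,4,4,4,4,4,4,4,4,4,4,4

steps = 10; useful = 255; efficiency = 255/320 = 51/64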